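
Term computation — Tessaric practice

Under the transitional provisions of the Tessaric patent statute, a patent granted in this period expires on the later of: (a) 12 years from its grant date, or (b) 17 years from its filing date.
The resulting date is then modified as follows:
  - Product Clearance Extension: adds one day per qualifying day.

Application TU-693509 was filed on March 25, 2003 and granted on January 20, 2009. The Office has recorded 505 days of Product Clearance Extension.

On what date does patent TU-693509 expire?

June 9, 2022

(a) grant + 12 years → 20 January 2021.
(b) filing + 17 years → 25 March 2020.
Later of the two: 20 January 2021.
Product Clearance Extension: +505 days → 9 June 2022.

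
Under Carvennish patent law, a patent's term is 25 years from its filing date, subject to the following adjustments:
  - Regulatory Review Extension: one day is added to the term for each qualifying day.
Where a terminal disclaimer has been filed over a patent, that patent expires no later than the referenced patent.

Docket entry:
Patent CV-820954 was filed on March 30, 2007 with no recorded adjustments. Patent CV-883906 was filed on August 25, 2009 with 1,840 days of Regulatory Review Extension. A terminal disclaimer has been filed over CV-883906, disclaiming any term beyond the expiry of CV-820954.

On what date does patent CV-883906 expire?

March 30, 2032

Natural term of CV-883906:
  Base: filing + 25 years → 25 August 2034.
  Regulatory Review Extension: +1840 days → 8 September 2039.
Expiry of referenced patent CV-820954:
  Base: filing + 25 years → 30 March 2032.
Terminal disclaimer: CV-883906 expires on the earlier of 8 September 2039 and 30 March 2032.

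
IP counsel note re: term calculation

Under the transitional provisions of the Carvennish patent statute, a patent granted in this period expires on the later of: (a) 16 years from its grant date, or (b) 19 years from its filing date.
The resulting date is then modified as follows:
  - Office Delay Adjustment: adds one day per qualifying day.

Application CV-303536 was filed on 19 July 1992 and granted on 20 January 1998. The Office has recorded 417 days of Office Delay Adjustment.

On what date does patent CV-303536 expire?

(a) grant + 16 years → 20 January 2014.
(b) filing + 19 years → 19 July 2011.
Later of the two: 20 January 2014.
Office Delay Adjustment: +417 days → 13 March 2015.

March 13, 2015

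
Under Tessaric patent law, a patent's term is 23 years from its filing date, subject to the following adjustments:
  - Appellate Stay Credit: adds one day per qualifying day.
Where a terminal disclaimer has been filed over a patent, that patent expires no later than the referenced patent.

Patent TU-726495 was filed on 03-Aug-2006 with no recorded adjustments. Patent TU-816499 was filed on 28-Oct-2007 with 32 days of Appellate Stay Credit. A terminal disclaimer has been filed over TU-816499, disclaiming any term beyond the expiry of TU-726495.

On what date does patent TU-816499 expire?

Natural term of TU-816499:
  Base: filing + 23 years → 28 October 2030.
  Appellate Stay Credit: +32 days → 29 November 2030.
Expiry of referenced patent TU-726495:
  Base: filing + 23 years → 3 August 2029.
Terminal disclaimer: TU-816499 expires on the earlier of 29 November 2030 and 3 August 2029.

2029-08-03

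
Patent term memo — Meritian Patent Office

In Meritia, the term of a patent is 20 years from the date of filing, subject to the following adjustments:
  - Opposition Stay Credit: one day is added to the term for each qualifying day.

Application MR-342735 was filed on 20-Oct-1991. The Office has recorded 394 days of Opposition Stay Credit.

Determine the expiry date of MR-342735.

Base term: filing date + 20 years → 20 October 2011.
Opposition Stay Credit: +394 days → 17 November 2012.

2012-11-17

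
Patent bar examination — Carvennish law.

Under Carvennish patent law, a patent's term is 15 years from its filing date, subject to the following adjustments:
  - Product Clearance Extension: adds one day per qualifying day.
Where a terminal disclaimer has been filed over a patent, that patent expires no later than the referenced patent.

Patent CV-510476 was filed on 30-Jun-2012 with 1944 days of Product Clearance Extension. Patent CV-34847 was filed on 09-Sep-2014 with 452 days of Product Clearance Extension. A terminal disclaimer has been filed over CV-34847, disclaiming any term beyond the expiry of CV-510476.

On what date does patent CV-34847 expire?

December 5, 2030

Natural term of CV-34847:
  Base: filing + 15 years → 9 September 2029.
  Product Clearance Extension: +452 days → 5 December 2030.
Expiry of referenced patent CV-510476:
  Base: filing + 15 years → 30 June 2027.
  Product Clearance Extension: +1944 days → 25 October 2032.
Terminal disclaimer: CV-34847 expires on the earlier of 5 December 2030 and 25 October 2032.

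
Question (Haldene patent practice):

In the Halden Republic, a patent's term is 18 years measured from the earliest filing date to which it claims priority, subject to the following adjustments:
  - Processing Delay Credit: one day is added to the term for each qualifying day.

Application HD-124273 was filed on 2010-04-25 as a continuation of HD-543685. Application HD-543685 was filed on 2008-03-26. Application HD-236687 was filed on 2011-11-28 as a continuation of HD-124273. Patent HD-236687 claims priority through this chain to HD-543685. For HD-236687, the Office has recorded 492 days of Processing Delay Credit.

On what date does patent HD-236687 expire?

Earliest priority filing: 26 March 2008.
Base term: 26 March 2008 + 18 years → 26 March 2026.
Processing Delay Credit: +492 days → 31 July 2027.

2027-07-31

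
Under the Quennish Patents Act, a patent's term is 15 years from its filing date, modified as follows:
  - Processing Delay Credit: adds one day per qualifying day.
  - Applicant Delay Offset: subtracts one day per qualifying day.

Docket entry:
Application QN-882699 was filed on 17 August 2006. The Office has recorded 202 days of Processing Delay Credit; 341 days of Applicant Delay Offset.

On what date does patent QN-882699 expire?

Base term: filing date + 15 years → 17 August 2021.
Processing Delay Credit: +202 days → 7 March 2022.
Applicant Delay Offset: −341 days → 31 March 2021.

March 31, 2021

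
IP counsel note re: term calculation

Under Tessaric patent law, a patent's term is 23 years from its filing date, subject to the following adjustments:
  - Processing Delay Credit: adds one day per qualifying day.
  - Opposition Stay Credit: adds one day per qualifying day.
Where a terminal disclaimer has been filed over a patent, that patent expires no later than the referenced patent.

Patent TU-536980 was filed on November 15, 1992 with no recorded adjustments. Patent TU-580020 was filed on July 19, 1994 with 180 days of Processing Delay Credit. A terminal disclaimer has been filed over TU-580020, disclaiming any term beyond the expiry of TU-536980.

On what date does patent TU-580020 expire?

Natural term of TU-580020:
  Base: filing + 23 years → 19 July 2017.
  Processing Delay Credit: +180 days → 15 January 2018.
Expiry of referenced patent TU-536980:
  Base: filing + 23 years → 15 November 2015.
Terminal disclaimer: TU-580020 expires on the earlier of 15 January 2018 and 15 November 2015.

2015-11-15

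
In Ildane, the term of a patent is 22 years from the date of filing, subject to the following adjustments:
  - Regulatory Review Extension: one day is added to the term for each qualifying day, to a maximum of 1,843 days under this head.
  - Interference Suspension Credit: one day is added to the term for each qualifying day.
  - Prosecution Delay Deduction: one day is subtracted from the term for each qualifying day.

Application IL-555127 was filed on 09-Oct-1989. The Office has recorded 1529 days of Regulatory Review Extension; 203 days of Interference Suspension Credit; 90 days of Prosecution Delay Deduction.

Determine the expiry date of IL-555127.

April 7, 2016

Base term: filing date + 22 years → 9 October 2011.
Regulatory Review Extension: 1529 days (within the 1843-day cap) → +1529 days → 16 December 2015.
Interference Suspension Credit: +203 days → 6 July 2016.
Prosecution Delay Deduction: −90 days → 7 April 2016.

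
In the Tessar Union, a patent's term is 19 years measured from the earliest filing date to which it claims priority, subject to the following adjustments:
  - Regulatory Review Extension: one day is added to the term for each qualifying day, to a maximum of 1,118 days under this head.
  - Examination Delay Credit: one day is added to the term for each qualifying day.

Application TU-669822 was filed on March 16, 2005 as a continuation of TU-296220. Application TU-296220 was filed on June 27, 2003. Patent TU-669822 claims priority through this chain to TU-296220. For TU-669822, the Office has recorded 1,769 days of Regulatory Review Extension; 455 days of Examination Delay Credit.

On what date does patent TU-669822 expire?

Earliest priority filing: 27 June 2003.
Base term: 27 June 2003 + 19 years → 27 June 2022.
Regulatory Review Extension: 1769 days claimed exceeds the 1118-day cap, so +1118 days → 19 July 2025.
Examination Delay Credit: +455 days → 17 October 2026.

2026-10-17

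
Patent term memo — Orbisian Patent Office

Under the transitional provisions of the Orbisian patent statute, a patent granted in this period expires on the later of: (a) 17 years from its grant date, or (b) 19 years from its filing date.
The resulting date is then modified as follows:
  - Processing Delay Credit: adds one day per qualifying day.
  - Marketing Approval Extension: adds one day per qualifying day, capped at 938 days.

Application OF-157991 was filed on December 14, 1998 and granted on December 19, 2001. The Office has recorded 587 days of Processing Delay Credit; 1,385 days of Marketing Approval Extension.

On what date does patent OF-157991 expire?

February 21, 2023

(a) grant + 17 years → 19 December 2018.
(b) filing + 19 years → 14 December 2017.
Later of the two: 19 December 2018.
Processing Delay Credit: +587 days → 28 July 2020.
Marketing Approval Extension: 1385 days claimed exceeds the 938-day cap, so +938 days → 21 February 2023.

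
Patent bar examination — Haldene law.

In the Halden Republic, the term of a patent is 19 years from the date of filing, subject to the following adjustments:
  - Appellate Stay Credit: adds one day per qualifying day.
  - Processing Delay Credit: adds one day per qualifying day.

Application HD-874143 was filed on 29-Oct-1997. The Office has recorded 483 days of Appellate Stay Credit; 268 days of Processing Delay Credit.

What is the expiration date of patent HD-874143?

November 19, 2018

Base term: filing date + 19 years → 29 October 2016.
Appellate Stay Credit: +483 days → 24 February 2018.
Processing Delay Credit: +268 days → 19 November 2018.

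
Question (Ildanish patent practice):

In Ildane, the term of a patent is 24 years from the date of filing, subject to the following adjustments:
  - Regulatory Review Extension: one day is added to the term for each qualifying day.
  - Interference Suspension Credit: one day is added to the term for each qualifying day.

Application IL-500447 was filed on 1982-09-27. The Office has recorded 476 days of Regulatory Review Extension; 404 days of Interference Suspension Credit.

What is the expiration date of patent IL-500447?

2009-02-23

Base term: filing date + 24 years → 27 September 2006.
Regulatory Review Extension: +476 days → 16 January 2008.
Interference Suspension Credit: +404 days → 23 February 2009.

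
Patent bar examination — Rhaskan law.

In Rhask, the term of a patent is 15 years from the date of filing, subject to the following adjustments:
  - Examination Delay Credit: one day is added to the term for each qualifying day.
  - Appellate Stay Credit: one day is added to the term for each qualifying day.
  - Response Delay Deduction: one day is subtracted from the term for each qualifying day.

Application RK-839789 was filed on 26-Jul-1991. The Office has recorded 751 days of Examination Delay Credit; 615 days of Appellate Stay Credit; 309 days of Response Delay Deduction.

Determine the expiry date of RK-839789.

June 17, 2009

Base term: filing date + 15 years → 26 July 2006.
Examination Delay Credit: +751 days → 15 August 2008.
Appellate Stay Credit: +615 days → 22 April 2010.
Response Delay Deduction: −309 days → 17 June 2009.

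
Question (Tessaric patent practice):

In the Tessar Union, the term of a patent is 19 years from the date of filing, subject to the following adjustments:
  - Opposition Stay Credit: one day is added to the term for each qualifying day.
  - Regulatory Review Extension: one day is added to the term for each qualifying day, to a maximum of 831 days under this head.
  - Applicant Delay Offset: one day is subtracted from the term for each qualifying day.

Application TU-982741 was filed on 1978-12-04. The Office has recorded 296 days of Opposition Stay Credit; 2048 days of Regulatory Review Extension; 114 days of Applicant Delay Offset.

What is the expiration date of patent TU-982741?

September 12, 2000

Base term: filing date + 19 years → 4 December 1997.
Opposition Stay Credit: +296 days → 26 September 1998.
Regulatory Review Extension: 2048 days claimed exceeds the 831-day cap, so +831 days → 4 January 2001.
Applicant Delay Offset: −114 days → 12 September 2000.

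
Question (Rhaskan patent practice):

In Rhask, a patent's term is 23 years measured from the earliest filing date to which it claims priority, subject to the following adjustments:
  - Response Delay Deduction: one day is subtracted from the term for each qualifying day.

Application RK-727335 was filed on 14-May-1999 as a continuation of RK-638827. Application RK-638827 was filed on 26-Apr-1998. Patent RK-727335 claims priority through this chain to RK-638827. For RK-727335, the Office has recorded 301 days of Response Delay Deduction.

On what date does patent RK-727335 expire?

Earliest priority filing: 26 April 1998.
Base term: 26 April 1998 + 23 years → 26 April 2021.
Response Delay Deduction: −301 days → 29 June 2020.

2020-06-29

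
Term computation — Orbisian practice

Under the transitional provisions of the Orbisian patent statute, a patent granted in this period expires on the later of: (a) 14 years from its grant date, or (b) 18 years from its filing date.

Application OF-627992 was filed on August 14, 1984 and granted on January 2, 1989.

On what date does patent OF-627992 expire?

January 2, 2003

(a) grant + 14 years → 2 January 2003.
(b) filing + 18 years → 14 August 2002.
Later of the two: 2 January 2003.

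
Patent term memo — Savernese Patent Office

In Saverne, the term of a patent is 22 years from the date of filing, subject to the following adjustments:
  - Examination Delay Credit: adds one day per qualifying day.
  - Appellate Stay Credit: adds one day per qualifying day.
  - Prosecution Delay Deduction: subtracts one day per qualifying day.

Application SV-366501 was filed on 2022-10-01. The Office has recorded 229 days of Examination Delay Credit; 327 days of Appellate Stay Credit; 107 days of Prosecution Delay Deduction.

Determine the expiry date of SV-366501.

Base term: filing date + 22 years → 1 October 2044.
Examination Delay Credit: +229 days → 18 May 2045.
Appellate Stay Credit: +327 days → 10 April 2046.
Prosecution Delay Deduction: −107 days → 24 December 2045.

2045-12-24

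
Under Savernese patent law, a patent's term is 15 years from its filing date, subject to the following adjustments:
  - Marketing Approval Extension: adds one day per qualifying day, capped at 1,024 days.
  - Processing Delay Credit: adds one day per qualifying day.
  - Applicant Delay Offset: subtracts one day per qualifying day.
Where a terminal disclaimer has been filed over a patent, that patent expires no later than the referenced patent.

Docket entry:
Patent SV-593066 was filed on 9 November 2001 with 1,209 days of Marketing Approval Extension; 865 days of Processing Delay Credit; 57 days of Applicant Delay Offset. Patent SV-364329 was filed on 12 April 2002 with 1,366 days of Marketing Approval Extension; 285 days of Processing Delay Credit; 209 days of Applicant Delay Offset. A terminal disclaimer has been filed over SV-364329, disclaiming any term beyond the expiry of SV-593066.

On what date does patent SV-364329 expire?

April 16, 2020

Natural term of SV-364329:
  Base: filing + 15 years → 12 April 2017.
  Marketing Approval Extension: 1366 days claimed exceeds the 1024-day cap, so +1024 days → 31 January 2020.
  Processing Delay Credit: +285 days → 11 November 2020.
  Applicant Delay Offset: −209 days → 16 April 2020.
Expiry of referenced patent SV-593066:
  Base: filing + 15 years → 9 November 2016.
  Marketing Approval Extension: 1209 days claimed exceeds the 1024-day cap, so +1024 days → 30 August 2019.
  Processing Delay Credit: +865 days → 11 January 2022.
  Applicant Delay Offset: −57 days → 15 November 2021.
Terminal disclaimer: SV-364329 expires on the earlier of 16 April 2020 and 15 November 2021.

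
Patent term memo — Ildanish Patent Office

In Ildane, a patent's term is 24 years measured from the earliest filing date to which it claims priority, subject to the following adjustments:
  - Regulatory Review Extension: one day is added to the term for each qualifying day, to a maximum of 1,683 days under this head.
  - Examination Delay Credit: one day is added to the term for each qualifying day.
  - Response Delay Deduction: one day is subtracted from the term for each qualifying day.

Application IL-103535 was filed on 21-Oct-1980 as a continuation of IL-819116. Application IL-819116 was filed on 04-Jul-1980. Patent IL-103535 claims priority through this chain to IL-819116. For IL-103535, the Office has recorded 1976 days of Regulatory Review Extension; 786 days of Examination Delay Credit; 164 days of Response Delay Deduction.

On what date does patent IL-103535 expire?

Earliest priority filing: 4 July 1980.
Base term: 4 July 1980 + 24 years → 4 July 2004.
Regulatory Review Extension: 1976 days claimed exceeds the 1683-day cap, so +1683 days → 11 February 2009.
Examination Delay Credit: +786 days → 8 April 2011.
Response Delay Deduction: −164 days → 26 October 2010.

October 26, 2010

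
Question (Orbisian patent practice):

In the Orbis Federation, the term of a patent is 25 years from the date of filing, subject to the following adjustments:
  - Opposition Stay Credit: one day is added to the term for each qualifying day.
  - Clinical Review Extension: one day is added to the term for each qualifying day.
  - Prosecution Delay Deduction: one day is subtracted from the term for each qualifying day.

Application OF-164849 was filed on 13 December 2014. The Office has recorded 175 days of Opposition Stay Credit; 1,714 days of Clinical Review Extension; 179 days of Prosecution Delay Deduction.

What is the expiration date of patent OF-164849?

Base term: filing date + 25 years → 13 December 2039.
Opposition Stay Credit: +175 days → 5 June 2040.
Clinical Review Extension: +1714 days → 13 February 2045.
Prosecution Delay Deduction: −179 days → 18 August 2044.

2044-08-18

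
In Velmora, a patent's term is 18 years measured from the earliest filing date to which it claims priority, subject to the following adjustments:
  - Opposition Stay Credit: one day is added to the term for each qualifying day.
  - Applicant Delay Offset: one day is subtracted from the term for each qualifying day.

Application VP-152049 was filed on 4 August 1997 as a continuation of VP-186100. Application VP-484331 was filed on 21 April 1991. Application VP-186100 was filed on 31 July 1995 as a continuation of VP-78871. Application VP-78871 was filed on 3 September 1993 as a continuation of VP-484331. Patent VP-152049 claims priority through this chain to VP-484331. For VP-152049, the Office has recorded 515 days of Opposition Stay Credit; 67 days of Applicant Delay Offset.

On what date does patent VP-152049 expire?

Earliest priority filing: 21 April 1991.
Base term: 21 April 1991 + 18 years → 21 April 2009.
Opposition Stay Credit: +515 days → 18 September 2010.
Applicant Delay Offset: −67 days → 13 July 2010.

2010-07-13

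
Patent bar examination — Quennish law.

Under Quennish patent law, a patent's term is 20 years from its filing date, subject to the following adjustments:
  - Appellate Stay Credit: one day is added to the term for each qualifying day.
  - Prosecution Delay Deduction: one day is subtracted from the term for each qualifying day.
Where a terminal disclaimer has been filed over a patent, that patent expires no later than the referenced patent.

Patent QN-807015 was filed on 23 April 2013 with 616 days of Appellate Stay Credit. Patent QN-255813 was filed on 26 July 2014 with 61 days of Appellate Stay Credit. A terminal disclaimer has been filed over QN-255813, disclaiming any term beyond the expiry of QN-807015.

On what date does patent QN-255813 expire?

2034-09-25

Natural term of QN-255813:
  Base: filing + 20 years → 26 July 2034.
  Appellate Stay Credit: +61 days → 25 September 2034.
Expiry of referenced patent QN-807015:
  Base: filing + 20 years → 23 April 2033.
  Appellate Stay Credit: +616 days → 30 December 2034.
Terminal disclaimer: QN-255813 expires on the earlier of 25 September 2034 and 30 December 2034.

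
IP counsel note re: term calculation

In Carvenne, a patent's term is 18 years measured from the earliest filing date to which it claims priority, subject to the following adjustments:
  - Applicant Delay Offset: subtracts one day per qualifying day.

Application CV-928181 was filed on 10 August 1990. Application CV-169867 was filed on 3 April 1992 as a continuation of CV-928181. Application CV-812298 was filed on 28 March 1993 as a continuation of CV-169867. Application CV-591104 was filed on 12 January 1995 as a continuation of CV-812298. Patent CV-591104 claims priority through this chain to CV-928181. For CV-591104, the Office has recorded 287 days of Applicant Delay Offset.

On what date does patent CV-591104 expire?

2007-10-28

Earliest priority filing: 10 August 1990.
Base term: 10 August 1990 + 18 years → 10 August 2008.
Applicant Delay Offset: −287 days → 28 October 2007.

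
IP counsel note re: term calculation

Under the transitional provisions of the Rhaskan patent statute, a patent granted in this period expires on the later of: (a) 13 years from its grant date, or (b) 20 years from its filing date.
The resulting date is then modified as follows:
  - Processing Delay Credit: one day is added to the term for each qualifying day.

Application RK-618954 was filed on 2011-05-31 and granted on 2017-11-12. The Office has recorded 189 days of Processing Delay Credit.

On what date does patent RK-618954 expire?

2031-12-06

(a) grant + 13 years → 12 November 2030.
(b) filing + 20 years → 31 May 2031.
Later of the two: 31 May 2031.
Processing Delay Credit: +189 days → 6 December 2031.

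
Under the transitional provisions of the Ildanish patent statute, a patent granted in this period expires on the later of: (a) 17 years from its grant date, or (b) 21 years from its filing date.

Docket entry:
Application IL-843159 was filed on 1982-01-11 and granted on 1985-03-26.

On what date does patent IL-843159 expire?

(a) grant + 17 years → 26 March 2002.
(b) filing + 21 years → 11 January 2003.
Later of the two: 11 January 2003.

January 11, 2003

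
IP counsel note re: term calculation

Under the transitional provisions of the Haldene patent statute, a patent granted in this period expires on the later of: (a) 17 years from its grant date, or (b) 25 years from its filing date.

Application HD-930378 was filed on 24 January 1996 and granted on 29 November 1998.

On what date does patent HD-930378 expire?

(a) grant + 17 years → 29 November 2015.
(b) filing + 25 years → 24 January 2021.
Later of the two: 24 January 2021.

January 24, 2021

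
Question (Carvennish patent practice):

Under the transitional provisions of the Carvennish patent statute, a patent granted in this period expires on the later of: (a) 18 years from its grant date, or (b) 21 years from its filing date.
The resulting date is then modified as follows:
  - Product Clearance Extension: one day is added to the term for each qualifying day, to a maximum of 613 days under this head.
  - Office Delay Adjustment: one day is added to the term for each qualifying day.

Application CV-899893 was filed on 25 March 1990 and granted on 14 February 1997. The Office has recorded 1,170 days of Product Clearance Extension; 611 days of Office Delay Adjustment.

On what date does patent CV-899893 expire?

2018-06-22

(a) grant + 18 years → 14 February 2015.
(b) filing + 21 years → 25 March 2011.
Later of the two: 14 February 2015.
Product Clearance Extension: 1170 days claimed exceeds the 613-day cap, so +613 days → 19 October 2016.
Office Delay Adjustment: +611 days → 22 June 2018.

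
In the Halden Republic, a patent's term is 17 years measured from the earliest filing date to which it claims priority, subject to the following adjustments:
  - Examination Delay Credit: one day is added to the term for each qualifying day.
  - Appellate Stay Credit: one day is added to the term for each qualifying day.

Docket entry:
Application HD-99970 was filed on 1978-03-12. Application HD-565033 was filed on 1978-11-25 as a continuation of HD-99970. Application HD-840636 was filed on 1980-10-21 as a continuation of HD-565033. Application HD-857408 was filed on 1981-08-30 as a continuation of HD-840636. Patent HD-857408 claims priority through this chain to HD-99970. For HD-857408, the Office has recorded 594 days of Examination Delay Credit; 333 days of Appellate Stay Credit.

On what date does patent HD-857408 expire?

1997-09-24

Earliest priority filing: 12 March 1978.
Base term: 12 March 1978 + 17 years → 12 March 1995.
Examination Delay Credit: +594 days → 26 October 1996.
Appellate Stay Credit: +333 days → 24 September 1997.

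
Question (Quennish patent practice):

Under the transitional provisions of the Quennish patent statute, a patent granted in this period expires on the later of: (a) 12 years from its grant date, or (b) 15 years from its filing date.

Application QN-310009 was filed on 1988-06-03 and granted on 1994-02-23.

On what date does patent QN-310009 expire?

February 23, 2006

(a) grant + 12 years → 23 February 2006.
(b) filing + 15 years → 3 June 2003.
Later of the two: 23 February 2006.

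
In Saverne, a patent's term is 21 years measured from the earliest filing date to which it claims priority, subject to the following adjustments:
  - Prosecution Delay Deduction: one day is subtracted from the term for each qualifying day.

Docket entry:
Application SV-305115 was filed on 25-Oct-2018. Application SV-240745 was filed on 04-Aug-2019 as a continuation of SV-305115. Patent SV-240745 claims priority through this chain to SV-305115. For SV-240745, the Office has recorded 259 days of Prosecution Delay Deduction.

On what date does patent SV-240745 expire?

2039-02-08

Earliest priority filing: 25 October 2018.
Base term: 25 October 2018 + 21 years → 25 October 2039.
Prosecution Delay Deduction: −259 days → 8 February 2039.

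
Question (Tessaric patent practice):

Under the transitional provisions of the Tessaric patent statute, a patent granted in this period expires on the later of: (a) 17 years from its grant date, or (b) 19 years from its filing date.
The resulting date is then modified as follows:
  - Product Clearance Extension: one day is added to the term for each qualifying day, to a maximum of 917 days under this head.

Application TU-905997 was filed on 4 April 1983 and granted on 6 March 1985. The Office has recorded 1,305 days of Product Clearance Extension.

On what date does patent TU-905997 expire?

(a) grant + 17 years → 6 March 2002.
(b) filing + 19 years → 4 April 2002.
Later of the two: 4 April 2002.
Product Clearance Extension: 1305 days claimed exceeds the 917-day cap, so +917 days → 7 October 2004.

October 7, 2004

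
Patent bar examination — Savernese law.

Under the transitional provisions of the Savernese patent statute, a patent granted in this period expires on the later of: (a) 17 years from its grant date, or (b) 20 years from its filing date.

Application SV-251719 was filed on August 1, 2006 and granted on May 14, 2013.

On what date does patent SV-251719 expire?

May 14, 2030

(a) grant + 17 years → 14 May 2030.
(b) filing + 20 years → 1 August 2026.
Later of the two: 14 May 2030.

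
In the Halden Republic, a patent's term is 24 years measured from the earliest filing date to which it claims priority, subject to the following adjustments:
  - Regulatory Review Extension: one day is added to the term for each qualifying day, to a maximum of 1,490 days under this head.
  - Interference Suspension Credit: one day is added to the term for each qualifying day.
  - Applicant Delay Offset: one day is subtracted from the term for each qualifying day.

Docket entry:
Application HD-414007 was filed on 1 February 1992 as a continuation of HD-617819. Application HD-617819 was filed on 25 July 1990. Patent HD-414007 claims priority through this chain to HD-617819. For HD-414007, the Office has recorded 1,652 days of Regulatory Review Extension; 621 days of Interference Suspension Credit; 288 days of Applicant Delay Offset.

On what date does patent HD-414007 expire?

July 22, 2019

Earliest priority filing: 25 July 1990.
Base term: 25 July 1990 + 24 years → 25 July 2014.
Regulatory Review Extension: 1652 days claimed exceeds the 1490-day cap, so +1490 days → 23 August 2018.
Interference Suspension Credit: +621 days → 5 May 2020.
Applicant Delay Offset: −288 days → 22 July 2019.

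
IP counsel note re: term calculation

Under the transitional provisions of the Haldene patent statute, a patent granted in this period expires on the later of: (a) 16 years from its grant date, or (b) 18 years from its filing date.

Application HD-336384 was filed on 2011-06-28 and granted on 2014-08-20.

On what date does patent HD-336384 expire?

August 20, 2030

(a) grant + 16 years → 20 August 2030.
(b) filing + 18 years → 28 June 2029.
Later of the two: 20 August 2030.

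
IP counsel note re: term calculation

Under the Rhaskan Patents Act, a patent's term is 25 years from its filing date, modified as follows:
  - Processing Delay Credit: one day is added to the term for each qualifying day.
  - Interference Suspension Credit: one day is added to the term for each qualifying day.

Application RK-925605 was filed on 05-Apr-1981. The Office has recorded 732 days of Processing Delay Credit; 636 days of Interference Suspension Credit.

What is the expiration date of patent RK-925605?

January 2, 2010

Base term: filing date + 25 years → 5 April 2006.
Processing Delay Credit: +732 days → 6 April 2008.
Interference Suspension Credit: +636 days → 2 January 2010.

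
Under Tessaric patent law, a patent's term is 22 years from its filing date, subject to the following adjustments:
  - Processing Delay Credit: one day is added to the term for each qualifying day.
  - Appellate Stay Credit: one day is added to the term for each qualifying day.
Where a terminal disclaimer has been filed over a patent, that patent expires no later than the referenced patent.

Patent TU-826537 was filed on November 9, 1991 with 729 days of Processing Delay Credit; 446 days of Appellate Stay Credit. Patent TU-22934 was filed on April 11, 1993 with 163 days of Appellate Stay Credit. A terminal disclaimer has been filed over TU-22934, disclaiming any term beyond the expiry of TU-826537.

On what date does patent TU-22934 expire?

Natural term of TU-22934:
  Base: filing + 22 years → 11 April 2015.
  Appellate Stay Credit: +163 days → 21 September 2015.
Expiry of referenced patent TU-826537:
  Base: filing + 22 years → 9 November 2013.
  Processing Delay Credit: +729 days → 8 November 2015.
  Appellate Stay Credit: +446 days → 27 January 2017.
Terminal disclaimer: TU-22934 expires on the earlier of 21 September 2015 and 27 January 2017.

2015-09-21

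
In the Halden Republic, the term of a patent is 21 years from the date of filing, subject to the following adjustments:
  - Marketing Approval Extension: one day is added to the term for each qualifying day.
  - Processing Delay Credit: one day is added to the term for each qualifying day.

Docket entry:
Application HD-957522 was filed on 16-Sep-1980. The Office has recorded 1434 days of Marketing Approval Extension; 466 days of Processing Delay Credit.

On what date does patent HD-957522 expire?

2006-11-29

Base term: filing date + 21 years → 16 September 2001.
Marketing Approval Extension: +1434 days → 20 August 2005.
Processing Delay Credit: +466 days → 29 November 2006.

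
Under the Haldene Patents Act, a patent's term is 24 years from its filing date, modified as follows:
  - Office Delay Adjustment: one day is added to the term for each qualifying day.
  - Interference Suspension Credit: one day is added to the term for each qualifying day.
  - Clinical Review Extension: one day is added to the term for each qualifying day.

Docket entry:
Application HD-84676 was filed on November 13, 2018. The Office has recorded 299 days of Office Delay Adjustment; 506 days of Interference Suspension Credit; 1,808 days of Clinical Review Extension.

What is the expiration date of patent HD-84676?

Base term: filing date + 24 years → 13 November 2042.
Office Delay Adjustment: +299 days → 8 September 2043.
Interference Suspension Credit: +506 days → 26 January 2045.
Clinical Review Extension: +1808 days → 8 January 2050.

January 8, 2050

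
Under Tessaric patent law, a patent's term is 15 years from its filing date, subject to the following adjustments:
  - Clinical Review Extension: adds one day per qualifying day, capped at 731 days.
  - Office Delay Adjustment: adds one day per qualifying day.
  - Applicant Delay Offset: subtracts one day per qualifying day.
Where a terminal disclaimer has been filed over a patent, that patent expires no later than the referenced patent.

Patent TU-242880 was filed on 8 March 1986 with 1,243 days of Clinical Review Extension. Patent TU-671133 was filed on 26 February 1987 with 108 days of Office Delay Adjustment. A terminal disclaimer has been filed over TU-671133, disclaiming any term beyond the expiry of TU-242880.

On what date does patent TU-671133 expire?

June 14, 2002

Natural term of TU-671133:
  Base: filing + 15 years → 26 February 2002.
  Office Delay Adjustment: +108 days → 14 June 2002.
Expiry of referenced patent TU-242880:
  Base: filing + 15 years → 8 March 2001.
  Clinical Review Extension: 1243 days claimed exceeds the 731-day cap, so +731 days → 9 March 2003.
Terminal disclaimer: TU-671133 expires on the earlier of 14 June 2002 and 9 March 2003.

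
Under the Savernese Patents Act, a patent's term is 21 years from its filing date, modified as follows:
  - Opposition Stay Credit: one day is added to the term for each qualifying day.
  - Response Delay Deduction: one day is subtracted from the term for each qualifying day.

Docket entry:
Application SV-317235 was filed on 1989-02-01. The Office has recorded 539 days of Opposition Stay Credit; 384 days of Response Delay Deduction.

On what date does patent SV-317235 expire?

Base term: filing date + 21 years → 1 February 2010.
Opposition Stay Credit: +539 days → 25 July 2011.
Response Delay Deduction: −384 days → 6 July 2010.

2010-07-06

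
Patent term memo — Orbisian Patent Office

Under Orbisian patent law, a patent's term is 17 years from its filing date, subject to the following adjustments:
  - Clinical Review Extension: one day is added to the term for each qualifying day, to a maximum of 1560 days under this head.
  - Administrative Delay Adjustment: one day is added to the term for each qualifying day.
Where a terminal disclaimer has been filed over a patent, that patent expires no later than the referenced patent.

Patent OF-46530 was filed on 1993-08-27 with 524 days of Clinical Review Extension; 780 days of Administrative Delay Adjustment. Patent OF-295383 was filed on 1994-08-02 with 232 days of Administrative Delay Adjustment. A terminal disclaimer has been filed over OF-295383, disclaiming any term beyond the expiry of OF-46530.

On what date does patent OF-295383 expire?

Natural term of OF-295383:
  Base: filing + 17 years → 2 August 2011.
  Administrative Delay Adjustment: +232 days → 21 March 2012.
Expiry of referenced patent OF-46530:
  Base: filing + 17 years → 27 August 2010.
  Clinical Review Extension: 524 days (within the 1560-day cap) → +524 days → 2 February 2012.
  Administrative Delay Adjustment: +780 days → 23 March 2014.
Terminal disclaimer: OF-295383 expires on the earlier of 21 March 2012 and 23 March 2014.

March 21, 2012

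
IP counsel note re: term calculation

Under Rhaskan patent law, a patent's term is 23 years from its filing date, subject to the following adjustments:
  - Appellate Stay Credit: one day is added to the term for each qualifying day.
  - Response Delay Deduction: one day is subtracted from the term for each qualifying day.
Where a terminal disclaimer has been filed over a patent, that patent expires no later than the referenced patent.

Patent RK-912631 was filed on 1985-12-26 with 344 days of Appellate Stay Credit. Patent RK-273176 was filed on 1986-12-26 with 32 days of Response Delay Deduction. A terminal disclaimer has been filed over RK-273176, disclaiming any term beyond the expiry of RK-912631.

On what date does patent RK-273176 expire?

November 24, 2009

Natural term of RK-273176:
  Base: filing + 23 years → 26 December 2009.
  Response Delay Deduction: −32 days → 24 November 2009.
Expiry of referenced patent RK-912631:
  Base: filing + 23 years → 26 December 2008.
  Appellate Stay Credit: +344 days → 5 December 2009.
Terminal disclaimer: RK-273176 expires on the earlier of 24 November 2009 and 5 December 2009.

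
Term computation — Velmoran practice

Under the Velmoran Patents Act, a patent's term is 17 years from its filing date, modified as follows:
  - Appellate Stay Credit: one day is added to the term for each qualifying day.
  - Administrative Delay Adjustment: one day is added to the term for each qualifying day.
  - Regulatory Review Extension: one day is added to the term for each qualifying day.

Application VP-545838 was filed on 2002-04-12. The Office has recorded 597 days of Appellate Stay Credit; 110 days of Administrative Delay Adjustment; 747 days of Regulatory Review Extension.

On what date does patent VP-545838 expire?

April 5, 2023

Base term: filing date + 17 years → 12 April 2019.
Appellate Stay Credit: +597 days → 29 November 2020.
Administrative Delay Adjustment: +110 days → 19 March 2021.
Regulatory Review Extension: +747 days → 5 April 2023.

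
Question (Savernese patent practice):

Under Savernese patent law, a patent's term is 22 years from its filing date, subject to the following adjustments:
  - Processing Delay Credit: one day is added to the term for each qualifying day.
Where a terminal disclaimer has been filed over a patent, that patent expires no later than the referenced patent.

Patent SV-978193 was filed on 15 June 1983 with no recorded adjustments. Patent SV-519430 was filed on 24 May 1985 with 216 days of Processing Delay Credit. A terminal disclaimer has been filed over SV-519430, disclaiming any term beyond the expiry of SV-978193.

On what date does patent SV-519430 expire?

Natural term of SV-519430:
  Base: filing + 22 years → 24 May 2007.
  Processing Delay Credit: +216 days → 26 December 2007.
Expiry of referenced patent SV-978193:
  Base: filing + 22 years → 15 June 2005.
Terminal disclaimer: SV-519430 expires on the earlier of 26 December 2007 and 15 June 2005.

June 15, 2005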